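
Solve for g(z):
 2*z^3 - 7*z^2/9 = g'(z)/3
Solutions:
 g(z) = C1 + 3*z^4/2 - 7*z^3/9


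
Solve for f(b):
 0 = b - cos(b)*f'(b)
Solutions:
 f(b) = C1 + Integral(b/cos(b), b)


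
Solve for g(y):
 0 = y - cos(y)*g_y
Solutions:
 g(y) = C1 + Integral(y/cos(y), y)


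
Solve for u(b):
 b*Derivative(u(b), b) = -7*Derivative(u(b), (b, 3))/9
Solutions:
 u(b) = C1 + Integral(C2*airyai(-21^(2/3)*b/7) + C3*airybi(-21^(2/3)*b/7), b)


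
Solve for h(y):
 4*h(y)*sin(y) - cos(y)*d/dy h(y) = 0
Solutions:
 h(y) = C1/cos(y)^4


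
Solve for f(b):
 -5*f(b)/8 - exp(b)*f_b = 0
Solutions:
 f(b) = C1*exp(5*exp(-b)/8)


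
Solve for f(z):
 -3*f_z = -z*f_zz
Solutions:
 f(z) = C1 + C2*z^4


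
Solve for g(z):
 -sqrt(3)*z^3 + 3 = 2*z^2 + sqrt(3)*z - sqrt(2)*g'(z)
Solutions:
 g(z) = C1 + sqrt(6)*z^4/8 + sqrt(2)*z^3/3 + sqrt(6)*z^2/4 - 3*sqrt(2)*z/2


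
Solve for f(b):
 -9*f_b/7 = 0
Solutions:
 f(b) = C1


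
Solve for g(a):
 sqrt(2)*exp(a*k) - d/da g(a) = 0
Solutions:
 g(a) = C1 + sqrt(2)*exp(a*k)/k


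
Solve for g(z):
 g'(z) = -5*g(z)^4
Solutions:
 g(z) = (-3^(2/3) - 3*3^(1/6)*I)*(1/(C1 + 5*z))^(1/3)/6
 g(z) = (-3^(2/3) + 3*3^(1/6)*I)*(1/(C1 + 5*z))^(1/3)/6
 g(z) = (1/(C1 + 15*z))^(1/3)


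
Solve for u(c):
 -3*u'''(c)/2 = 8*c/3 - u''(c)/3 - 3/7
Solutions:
 u(c) = C1 + C2*c + C3*exp(2*c/9) + 4*c^3/3 + 243*c^2/14


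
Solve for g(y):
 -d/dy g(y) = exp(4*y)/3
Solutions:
 g(y) = C1 - exp(4*y)/12


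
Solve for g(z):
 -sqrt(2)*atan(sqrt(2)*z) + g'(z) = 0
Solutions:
 g(z) = C1 + sqrt(2)*(z*atan(sqrt(2)*z) - sqrt(2)*log(2*z^2 + 1)/4)


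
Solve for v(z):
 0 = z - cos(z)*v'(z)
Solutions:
 v(z) = C1 + Integral(z/cos(z), z)


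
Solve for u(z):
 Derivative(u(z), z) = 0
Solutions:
 u(z) = C1


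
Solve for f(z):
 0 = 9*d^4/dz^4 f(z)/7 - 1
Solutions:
 f(z) = C1 + C2*z + C3*z^2 + C4*z^3 + 7*z^4/216


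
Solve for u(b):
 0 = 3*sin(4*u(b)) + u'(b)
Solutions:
 u(b) = -acos((-C1 - exp(24*b))/(C1 - exp(24*b)))/4 + pi/2
 u(b) = acos((-C1 - exp(24*b))/(C1 - exp(24*b)))/4


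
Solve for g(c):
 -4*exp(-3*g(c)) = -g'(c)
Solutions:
 g(c) = log(C1 + 12*c)/3
 g(c) = log((-3^(1/3) - 3^(5/6)*I)*(C1 + 4*c)^(1/3)/2)
 g(c) = log((-3^(1/3) + 3^(5/6)*I)*(C1 + 4*c)^(1/3)/2)


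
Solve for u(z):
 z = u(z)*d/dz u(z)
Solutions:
 u(z) = -sqrt(C1 + z^2)
 u(z) = sqrt(C1 + z^2)


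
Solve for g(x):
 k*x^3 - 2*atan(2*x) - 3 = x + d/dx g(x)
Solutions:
 g(x) = C1 + k*x^4/4 - x^2/2 - 2*x*atan(2*x) - 3*x + log(4*x^2 + 1)/2


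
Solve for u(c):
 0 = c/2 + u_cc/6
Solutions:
 u(c) = C1 + C2*c - c^3/2


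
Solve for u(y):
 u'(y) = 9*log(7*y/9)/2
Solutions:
 u(y) = C1 + 9*y*log(y)/2 - 9*y*log(3) - 9*y/2 + 9*y*log(7)/2


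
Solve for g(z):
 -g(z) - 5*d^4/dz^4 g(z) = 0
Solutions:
 g(z) = (C1*sin(sqrt(2)*5^(3/4)*z/10) + C2*cos(sqrt(2)*5^(3/4)*z/10))*exp(-sqrt(2)*5^(3/4)*z/10) + (C3*sin(sqrt(2)*5^(3/4)*z/10) + C4*cos(sqrt(2)*5^(3/4)*z/10))*exp(sqrt(2)*5^(3/4)*z/10)


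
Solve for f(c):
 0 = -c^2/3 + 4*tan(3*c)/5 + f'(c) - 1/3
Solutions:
 f(c) = C1 + c^3/9 + c/3 + 4*log(cos(3*c))/15


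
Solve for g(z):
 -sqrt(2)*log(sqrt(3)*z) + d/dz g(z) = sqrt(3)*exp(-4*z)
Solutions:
 g(z) = C1 + sqrt(2)*z*log(z) + sqrt(2)*z*(-1 + log(3)/2) - sqrt(3)*exp(-4*z)/4


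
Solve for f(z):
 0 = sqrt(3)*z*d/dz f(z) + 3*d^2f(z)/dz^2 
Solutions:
 f(z) = C1 + C2*erf(sqrt(2)*3^(3/4)*z/6)


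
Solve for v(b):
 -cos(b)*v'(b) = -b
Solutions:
 v(b) = C1 + Integral(b/cos(b), b)


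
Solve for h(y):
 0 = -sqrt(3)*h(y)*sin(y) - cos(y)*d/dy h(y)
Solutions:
 h(y) = C1*cos(y)^(sqrt(3))


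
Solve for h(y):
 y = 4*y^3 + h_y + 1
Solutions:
 h(y) = C1 - y^4 + y^2/2 - y


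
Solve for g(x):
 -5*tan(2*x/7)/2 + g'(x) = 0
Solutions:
 g(x) = C1 - 35*log(cos(2*x/7))/4


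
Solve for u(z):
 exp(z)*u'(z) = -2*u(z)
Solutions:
 u(z) = C1*exp(2*exp(-z))


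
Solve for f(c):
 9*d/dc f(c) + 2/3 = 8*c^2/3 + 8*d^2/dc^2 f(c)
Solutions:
 f(c) = C1 + C2*exp(9*c/8) + 8*c^3/81 + 64*c^2/243 + 862*c/2187


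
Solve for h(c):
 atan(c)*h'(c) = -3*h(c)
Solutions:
 h(c) = C1*exp(-3*Integral(1/atan(c), c))


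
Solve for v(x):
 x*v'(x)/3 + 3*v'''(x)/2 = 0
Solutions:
 v(x) = C1 + Integral(C2*airyai(-6^(1/3)*x/3) + C3*airybi(-6^(1/3)*x/3), x)


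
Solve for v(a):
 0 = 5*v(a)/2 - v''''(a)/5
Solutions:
 v(a) = C1*exp(-2^(3/4)*sqrt(5)*a/2) + C2*exp(2^(3/4)*sqrt(5)*a/2) + C3*sin(2^(3/4)*sqrt(5)*a/2) + C4*cos(2^(3/4)*sqrt(5)*a/2)


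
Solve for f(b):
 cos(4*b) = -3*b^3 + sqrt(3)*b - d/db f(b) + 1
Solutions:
 f(b) = C1 - 3*b^4/4 + sqrt(3)*b^2/2 + b - sin(4*b)/4


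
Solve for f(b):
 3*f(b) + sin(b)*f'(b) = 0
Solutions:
 f(b) = C1*(cos(b) + 1)^(3/2)/(cos(b) - 1)^(3/2)


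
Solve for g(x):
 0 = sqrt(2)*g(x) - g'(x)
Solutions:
 g(x) = C1*exp(sqrt(2)*x)


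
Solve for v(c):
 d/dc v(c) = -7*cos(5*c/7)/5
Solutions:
 v(c) = C1 - 49*sin(5*c/7)/25


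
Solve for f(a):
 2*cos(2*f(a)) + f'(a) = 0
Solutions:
 f(a) = -asin((C1 + exp(8*a))/(C1 - exp(8*a)))/2 + pi/2
 f(a) = asin((C1 + exp(8*a))/(C1 - exp(8*a)))/2


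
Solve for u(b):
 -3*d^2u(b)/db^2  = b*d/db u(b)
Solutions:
 u(b) = C1 + C2*erf(sqrt(6)*b/6)


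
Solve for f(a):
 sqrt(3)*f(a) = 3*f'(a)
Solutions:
 f(a) = C1*exp(sqrt(3)*a/3)


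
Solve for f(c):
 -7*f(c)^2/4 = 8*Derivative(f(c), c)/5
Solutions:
 f(c) = 32/(C1 + 35*c)


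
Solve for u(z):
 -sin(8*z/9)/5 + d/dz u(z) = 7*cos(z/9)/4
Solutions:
 u(z) = C1 + 63*sin(z/9)/4 - 9*cos(8*z/9)/40


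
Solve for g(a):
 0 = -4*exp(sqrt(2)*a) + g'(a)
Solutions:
 g(a) = C1 + 2*sqrt(2)*exp(sqrt(2)*a)


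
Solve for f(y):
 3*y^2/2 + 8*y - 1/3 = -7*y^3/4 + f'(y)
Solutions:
 f(y) = C1 + 7*y^4/16 + y^3/2 + 4*y^2 - y/3


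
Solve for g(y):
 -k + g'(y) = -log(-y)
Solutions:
 g(y) = C1 + y*(k + 1) - y*log(-y)


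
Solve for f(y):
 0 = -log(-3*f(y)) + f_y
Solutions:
 -Integral(1/(log(-_y) + log(3)), (_y, f(y))) = C1 - y


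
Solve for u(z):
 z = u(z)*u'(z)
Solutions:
 u(z) = -sqrt(C1 + z^2)
 u(z) = sqrt(C1 + z^2)


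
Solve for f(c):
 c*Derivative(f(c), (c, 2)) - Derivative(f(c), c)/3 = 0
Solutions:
 f(c) = C1 + C2*c^(4/3)


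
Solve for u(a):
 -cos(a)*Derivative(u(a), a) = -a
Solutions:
 u(a) = C1 + Integral(a/cos(a), a)


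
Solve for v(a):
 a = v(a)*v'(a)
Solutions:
 v(a) = -sqrt(C1 + a^2)
 v(a) = sqrt(C1 + a^2)


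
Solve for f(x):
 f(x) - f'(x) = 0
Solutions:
 f(x) = C1*exp(x)


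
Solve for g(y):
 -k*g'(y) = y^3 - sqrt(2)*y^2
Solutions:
 g(y) = C1 - y^4/(4*k) + sqrt(2)*y^3/(3*k)


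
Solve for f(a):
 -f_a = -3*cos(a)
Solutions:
 f(a) = C1 + 3*sin(a)


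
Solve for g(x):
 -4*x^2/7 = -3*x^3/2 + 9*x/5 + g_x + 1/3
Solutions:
 g(x) = C1 + 3*x^4/8 - 4*x^3/21 - 9*x^2/10 - x/3


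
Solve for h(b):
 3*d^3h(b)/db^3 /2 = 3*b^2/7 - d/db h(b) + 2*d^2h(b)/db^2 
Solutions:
 h(b) = C1 + b^3/7 + 6*b^2/7 + 15*b/7 + (C2*sin(sqrt(2)*b/3) + C3*cos(sqrt(2)*b/3))*exp(2*b/3)


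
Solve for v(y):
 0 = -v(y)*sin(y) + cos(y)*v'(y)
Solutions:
 v(y) = C1/cos(y)


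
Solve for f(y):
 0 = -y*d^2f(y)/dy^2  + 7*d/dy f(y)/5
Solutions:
 f(y) = C1 + C2*y^(12/5)


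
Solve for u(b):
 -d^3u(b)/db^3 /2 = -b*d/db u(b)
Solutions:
 u(b) = C1 + Integral(C2*airyai(2^(1/3)*b) + C3*airybi(2^(1/3)*b), b)


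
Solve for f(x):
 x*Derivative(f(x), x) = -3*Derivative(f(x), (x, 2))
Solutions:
 f(x) = C1 + C2*erf(sqrt(6)*x/6)


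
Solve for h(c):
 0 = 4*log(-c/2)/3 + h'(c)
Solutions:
 h(c) = C1 - 4*c*log(-c)/3 + 4*c*(log(2) + 1)/3


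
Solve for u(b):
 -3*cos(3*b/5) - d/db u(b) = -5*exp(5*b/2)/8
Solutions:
 u(b) = C1 + exp(5*b/2)/4 - 5*sin(3*b/5)


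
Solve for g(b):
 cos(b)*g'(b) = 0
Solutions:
 g(b) = C1


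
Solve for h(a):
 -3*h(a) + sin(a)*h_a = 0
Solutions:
 h(a) = C1*(cos(a) - 1)^(3/2)/(cos(a) + 1)^(3/2)


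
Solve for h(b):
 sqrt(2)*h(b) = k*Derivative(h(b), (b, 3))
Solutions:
 h(b) = C1*exp(2^(1/6)*b*(1/k)^(1/3)) + C2*exp(2^(1/6)*b*(-1 + sqrt(3)*I)*(1/k)^(1/3)/2) + C3*exp(-2^(1/6)*b*(1 + sqrt(3)*I)*(1/k)^(1/3)/2)


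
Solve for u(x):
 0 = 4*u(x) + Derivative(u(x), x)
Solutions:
 u(x) = C1*exp(-4*x)


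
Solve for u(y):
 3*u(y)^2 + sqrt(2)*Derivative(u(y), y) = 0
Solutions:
 u(y) = 2/(C1 + 3*sqrt(2)*y)


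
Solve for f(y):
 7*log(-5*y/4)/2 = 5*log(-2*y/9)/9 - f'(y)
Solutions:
 f(y) = C1 - 53*y*log(-y)/18 + y*(-63*log(5) - 20*log(3) + 53 + 136*log(2))/18


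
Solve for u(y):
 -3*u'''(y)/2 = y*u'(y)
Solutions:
 u(y) = C1 + Integral(C2*airyai(-2^(1/3)*3^(2/3)*y/3) + C3*airybi(-2^(1/3)*3^(2/3)*y/3), y)


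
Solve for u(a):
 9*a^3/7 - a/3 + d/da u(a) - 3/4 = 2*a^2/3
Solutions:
 u(a) = C1 - 9*a^4/28 + 2*a^3/9 + a^2/6 + 3*a/4


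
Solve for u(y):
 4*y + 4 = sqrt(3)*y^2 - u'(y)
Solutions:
 u(y) = C1 + sqrt(3)*y^3/3 - 2*y^2 - 4*y


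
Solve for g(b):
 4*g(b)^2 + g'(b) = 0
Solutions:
 g(b) = 1/(C1 + 4*b)


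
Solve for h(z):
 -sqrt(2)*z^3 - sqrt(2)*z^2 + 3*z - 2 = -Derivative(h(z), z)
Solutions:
 h(z) = C1 + sqrt(2)*z^4/4 + sqrt(2)*z^3/3 - 3*z^2/2 + 2*z


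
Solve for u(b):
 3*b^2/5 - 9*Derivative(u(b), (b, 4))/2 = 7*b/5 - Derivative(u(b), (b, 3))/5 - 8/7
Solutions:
 u(b) = C1 + C2*b + C3*b^2 + C4*exp(2*b/45) - b^5/20 - 16*b^4/3 - 10100*b^3/21


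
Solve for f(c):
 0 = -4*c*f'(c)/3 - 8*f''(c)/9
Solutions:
 f(c) = C1 + C2*erf(sqrt(3)*c/2)


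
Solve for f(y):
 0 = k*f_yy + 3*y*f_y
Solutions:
 f(y) = C1 + C2*sqrt(k)*erf(sqrt(6)*y*sqrt(1/k)/2)


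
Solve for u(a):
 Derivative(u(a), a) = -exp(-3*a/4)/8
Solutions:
 u(a) = C1 + exp(-3*a/4)/6


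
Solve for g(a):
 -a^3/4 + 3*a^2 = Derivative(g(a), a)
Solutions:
 g(a) = C1 - a^4/16 + a^3


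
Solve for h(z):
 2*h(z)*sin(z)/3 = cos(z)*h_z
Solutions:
 h(z) = C1/cos(z)^(2/3)


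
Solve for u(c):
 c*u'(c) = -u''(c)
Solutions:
 u(c) = C1 + C2*erf(sqrt(2)*c/2)


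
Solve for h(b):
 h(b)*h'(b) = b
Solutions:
 h(b) = -sqrt(C1 + b^2)
 h(b) = sqrt(C1 + b^2)


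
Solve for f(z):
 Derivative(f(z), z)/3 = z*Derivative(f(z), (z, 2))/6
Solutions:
 f(z) = C1 + C2*z^3


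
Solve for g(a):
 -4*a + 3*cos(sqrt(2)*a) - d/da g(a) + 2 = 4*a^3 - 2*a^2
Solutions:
 g(a) = C1 - a^4 + 2*a^3/3 - 2*a^2 + 2*a + 3*sqrt(2)*sin(sqrt(2)*a)/2


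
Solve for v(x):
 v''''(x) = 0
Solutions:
 v(x) = C1 + C2*x + C3*x^2 + C4*x^3


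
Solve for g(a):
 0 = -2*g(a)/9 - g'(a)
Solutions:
 g(a) = C1*exp(-2*a/9)


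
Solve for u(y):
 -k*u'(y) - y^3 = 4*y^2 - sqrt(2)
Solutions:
 u(y) = C1 - y^4/(4*k) - 4*y^3/(3*k) + sqrt(2)*y/k


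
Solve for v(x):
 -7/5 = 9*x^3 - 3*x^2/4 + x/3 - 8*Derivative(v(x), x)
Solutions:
 v(x) = C1 + 9*x^4/32 - x^3/32 + x^2/48 + 7*x/40


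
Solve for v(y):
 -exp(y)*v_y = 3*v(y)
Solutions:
 v(y) = C1*exp(3*exp(-y))


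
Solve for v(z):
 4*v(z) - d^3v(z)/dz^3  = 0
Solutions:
 v(z) = C3*exp(2^(2/3)*z) + (C1*sin(2^(2/3)*sqrt(3)*z/2) + C2*cos(2^(2/3)*sqrt(3)*z/2))*exp(-2^(2/3)*z/2)


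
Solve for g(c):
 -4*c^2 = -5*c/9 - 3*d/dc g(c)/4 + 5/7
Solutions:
 g(c) = C1 + 16*c^3/9 - 10*c^2/27 + 20*c/21


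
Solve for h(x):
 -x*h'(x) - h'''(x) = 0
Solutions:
 h(x) = C1 + Integral(C2*airyai(-x) + C3*airybi(-x), x)


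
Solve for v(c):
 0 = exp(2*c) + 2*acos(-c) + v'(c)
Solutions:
 v(c) = C1 - 2*c*acos(-c) - 2*sqrt(1 - c^2) - exp(2*c)/2


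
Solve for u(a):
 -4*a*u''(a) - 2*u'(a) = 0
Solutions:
 u(a) = C1 + C2*sqrt(a)


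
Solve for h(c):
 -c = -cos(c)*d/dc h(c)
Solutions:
 h(c) = C1 + Integral(c/cos(c), c)


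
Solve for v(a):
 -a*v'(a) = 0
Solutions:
 v(a) = C1


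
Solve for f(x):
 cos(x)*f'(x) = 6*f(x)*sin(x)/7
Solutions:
 f(x) = C1/cos(x)^(6/7)


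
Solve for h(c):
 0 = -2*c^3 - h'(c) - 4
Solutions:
 h(c) = C1 - c^4/2 - 4*c


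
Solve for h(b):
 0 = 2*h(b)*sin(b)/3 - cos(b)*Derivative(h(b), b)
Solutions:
 h(b) = C1/cos(b)^(2/3)


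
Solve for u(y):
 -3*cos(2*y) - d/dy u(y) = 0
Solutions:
 u(y) = C1 - 3*sin(2*y)/2


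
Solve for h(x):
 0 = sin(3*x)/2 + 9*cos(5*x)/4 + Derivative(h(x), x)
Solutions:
 h(x) = C1 - 9*sin(5*x)/20 + cos(3*x)/6


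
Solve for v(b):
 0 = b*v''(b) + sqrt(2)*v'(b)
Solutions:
 v(b) = C1 + C2*b^(1 - sqrt(2))


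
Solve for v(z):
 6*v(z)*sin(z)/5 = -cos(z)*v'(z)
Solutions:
 v(z) = C1*cos(z)^(6/5)


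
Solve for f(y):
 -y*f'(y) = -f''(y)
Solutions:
 f(y) = C1 + C2*erfi(sqrt(2)*y/2)


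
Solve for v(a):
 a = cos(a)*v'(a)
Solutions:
 v(a) = C1 + Integral(a/cos(a), a)


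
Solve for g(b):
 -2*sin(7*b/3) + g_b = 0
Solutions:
 g(b) = C1 - 6*cos(7*b/3)/7


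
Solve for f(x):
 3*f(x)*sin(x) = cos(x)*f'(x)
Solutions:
 f(x) = C1/cos(x)^3


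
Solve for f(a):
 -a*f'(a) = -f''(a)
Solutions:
 f(a) = C1 + C2*erfi(sqrt(2)*a/2)


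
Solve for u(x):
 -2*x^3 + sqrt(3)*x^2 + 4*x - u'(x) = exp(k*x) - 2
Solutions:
 u(x) = C1 - x^4/2 + sqrt(3)*x^3/3 + 2*x^2 + 2*x - exp(k*x)/k


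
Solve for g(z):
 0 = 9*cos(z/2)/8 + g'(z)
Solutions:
 g(z) = C1 - 9*sin(z/2)/4


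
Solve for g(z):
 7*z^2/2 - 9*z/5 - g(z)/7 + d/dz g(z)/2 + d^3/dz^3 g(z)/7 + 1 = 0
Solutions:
 g(z) = C1*exp(6^(1/3)*z*(-(18 + sqrt(2382))^(1/3) + 7*6^(1/3)/(18 + sqrt(2382))^(1/3))/12)*sin(2^(1/3)*3^(1/6)*z*(21*2^(1/3)/(18 + sqrt(2382))^(1/3) + 3^(2/3)*(18 + sqrt(2382))^(1/3))/12) + C2*exp(6^(1/3)*z*(-(18 + sqrt(2382))^(1/3) + 7*6^(1/3)/(18 + sqrt(2382))^(1/3))/12)*cos(2^(1/3)*3^(1/6)*z*(21*2^(1/3)/(18 + sqrt(2382))^(1/3) + 3^(2/3)*(18 + sqrt(2382))^(1/3))/12) + C3*exp(-6^(1/3)*z*(-(18 + sqrt(2382))^(1/3) + 7*6^(1/3)/(18 + sqrt(2382))^(1/3))/6) + 49*z^2/2 + 1589*z/10 + 11263/20


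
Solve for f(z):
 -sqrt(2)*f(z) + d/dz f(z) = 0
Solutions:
 f(z) = C1*exp(sqrt(2)*z)


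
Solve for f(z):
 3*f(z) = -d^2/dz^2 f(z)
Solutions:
 f(z) = C1*sin(sqrt(3)*z) + C2*cos(sqrt(3)*z)


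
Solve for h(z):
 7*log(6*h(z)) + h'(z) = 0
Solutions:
 Integral(1/(log(_y) + log(6)), (_y, h(z)))/7 = C1 - z


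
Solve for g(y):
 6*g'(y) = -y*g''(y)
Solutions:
 g(y) = C1 + C2/y^5


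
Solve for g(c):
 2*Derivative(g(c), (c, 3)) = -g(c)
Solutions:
 g(c) = C3*exp(-2^(2/3)*c/2) + (C1*sin(2^(2/3)*sqrt(3)*c/4) + C2*cos(2^(2/3)*sqrt(3)*c/4))*exp(2^(2/3)*c/4)


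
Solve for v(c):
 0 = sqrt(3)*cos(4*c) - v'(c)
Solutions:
 v(c) = C1 + sqrt(3)*sin(4*c)/4


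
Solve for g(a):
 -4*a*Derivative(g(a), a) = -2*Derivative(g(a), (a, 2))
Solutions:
 g(a) = C1 + C2*erfi(a)


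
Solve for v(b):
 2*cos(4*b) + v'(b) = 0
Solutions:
 v(b) = C1 - sin(4*b)/2


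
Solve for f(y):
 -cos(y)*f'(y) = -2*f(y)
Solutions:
 f(y) = C1*(sin(y) + 1)/(sin(y) - 1)


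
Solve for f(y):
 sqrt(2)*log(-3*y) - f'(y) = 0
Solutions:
 f(y) = C1 + sqrt(2)*y*log(-y) + sqrt(2)*y*(-1 + log(3))


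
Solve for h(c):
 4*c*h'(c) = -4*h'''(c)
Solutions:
 h(c) = C1 + Integral(C2*airyai(-c) + C3*airybi(-c), c)


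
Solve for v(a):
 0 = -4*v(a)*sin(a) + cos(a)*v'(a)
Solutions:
 v(a) = C1/cos(a)^4


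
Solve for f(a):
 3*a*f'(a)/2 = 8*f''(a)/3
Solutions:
 f(a) = C1 + C2*erfi(3*sqrt(2)*a/8)


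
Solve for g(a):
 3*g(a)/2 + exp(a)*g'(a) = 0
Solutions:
 g(a) = C1*exp(3*exp(-a)/2)


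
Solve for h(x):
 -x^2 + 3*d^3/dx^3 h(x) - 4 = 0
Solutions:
 h(x) = C1 + C2*x + C3*x^2 + x^5/180 + 2*x^3/9


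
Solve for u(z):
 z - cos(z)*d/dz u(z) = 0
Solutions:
 u(z) = C1 + Integral(z/cos(z), z)


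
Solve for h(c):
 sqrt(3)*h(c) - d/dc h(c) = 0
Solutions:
 h(c) = C1*exp(sqrt(3)*c)


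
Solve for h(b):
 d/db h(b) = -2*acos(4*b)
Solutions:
 h(b) = C1 - 2*b*acos(4*b) + sqrt(1 - 16*b^2)/2


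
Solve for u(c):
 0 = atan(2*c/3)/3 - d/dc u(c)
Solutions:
 u(c) = C1 + c*atan(2*c/3)/3 - log(4*c^2 + 9)/4


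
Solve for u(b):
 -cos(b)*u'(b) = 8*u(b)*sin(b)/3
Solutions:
 u(b) = C1*cos(b)^(8/3)


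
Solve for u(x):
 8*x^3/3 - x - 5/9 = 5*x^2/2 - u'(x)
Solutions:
 u(x) = C1 - 2*x^4/3 + 5*x^3/6 + x^2/2 + 5*x/9


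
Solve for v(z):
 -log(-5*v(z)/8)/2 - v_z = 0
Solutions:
 2*Integral(1/(log(-_y) - 3*log(2) + log(5)), (_y, v(z))) = C1 - z


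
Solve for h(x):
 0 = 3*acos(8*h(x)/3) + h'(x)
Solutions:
 Integral(1/acos(8*_y/3), (_y, h(x))) = C1 - 3*x


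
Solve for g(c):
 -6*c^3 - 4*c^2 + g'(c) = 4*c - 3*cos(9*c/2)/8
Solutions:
 g(c) = C1 + 3*c^4/2 + 4*c^3/3 + 2*c^2 - sin(9*c/2)/12


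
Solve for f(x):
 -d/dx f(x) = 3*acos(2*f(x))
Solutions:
 Integral(1/acos(2*_y), (_y, f(x))) = C1 - 3*x


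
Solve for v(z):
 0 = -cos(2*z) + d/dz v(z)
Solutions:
 v(z) = C1 + sin(2*z)/2


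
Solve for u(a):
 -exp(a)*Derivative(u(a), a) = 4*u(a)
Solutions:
 u(a) = C1*exp(4*exp(-a))


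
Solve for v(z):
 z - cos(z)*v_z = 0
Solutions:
 v(z) = C1 + Integral(z/cos(z), z)


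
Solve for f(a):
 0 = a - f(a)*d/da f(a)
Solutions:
 f(a) = -sqrt(C1 + a^2)
 f(a) = sqrt(C1 + a^2)


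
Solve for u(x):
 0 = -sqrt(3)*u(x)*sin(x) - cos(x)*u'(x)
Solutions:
 u(x) = C1*cos(x)^(sqrt(3))


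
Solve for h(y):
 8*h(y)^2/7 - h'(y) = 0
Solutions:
 h(y) = -7/(C1 + 8*y)


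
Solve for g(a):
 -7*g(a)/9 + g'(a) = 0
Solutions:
 g(a) = C1*exp(7*a/9)


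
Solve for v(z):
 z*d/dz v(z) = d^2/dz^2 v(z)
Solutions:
 v(z) = C1 + C2*erfi(sqrt(2)*z/2)


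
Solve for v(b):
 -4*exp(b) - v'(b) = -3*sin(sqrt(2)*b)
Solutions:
 v(b) = C1 - 4*exp(b) - 3*sqrt(2)*cos(sqrt(2)*b)/2


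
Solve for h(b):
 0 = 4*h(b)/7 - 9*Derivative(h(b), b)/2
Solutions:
 h(b) = C1*exp(8*b/63)


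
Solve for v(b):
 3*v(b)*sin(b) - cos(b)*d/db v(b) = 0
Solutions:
 v(b) = C1/cos(b)^3


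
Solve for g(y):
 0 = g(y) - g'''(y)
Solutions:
 g(y) = C3*exp(y) + (C1*sin(sqrt(3)*y/2) + C2*cos(sqrt(3)*y/2))*exp(-y/2)


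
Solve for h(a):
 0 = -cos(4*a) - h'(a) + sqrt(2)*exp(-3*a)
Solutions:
 h(a) = C1 - sin(4*a)/4 - sqrt(2)*exp(-3*a)/3


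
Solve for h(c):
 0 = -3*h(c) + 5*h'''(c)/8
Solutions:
 h(c) = C3*exp(2*3^(1/3)*5^(2/3)*c/5) + (C1*sin(3^(5/6)*5^(2/3)*c/5) + C2*cos(3^(5/6)*5^(2/3)*c/5))*exp(-3^(1/3)*5^(2/3)*c/5)


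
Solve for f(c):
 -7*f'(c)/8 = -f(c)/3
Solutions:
 f(c) = C1*exp(8*c/21)


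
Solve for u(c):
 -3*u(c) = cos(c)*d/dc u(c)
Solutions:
 u(c) = C1*(sin(c) - 1)^(3/2)/(sin(c) + 1)^(3/2)


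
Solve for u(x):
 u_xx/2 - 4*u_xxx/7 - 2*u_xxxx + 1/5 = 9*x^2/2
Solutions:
 u(x) = C1 + C2*x + C3*exp(x*(-2 + sqrt(53))/14) + C4*exp(-x*(2 + sqrt(53))/14) + 3*x^4/4 + 24*x^3/7 + 11651*x^2/245


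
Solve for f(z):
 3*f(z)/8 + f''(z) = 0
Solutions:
 f(z) = C1*sin(sqrt(6)*z/4) + C2*cos(sqrt(6)*z/4)


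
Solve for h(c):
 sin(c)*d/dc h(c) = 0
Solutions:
 h(c) = C1


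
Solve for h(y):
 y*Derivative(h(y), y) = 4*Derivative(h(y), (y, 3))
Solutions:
 h(y) = C1 + Integral(C2*airyai(2^(1/3)*y/2) + C3*airybi(2^(1/3)*y/2), y)


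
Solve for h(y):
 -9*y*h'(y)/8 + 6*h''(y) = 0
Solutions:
 h(y) = C1 + C2*erfi(sqrt(6)*y/8)


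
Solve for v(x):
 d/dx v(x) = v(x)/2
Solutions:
 v(x) = C1*exp(x/2)


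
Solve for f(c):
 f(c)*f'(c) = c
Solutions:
 f(c) = -sqrt(C1 + c^2)
 f(c) = sqrt(C1 + c^2)


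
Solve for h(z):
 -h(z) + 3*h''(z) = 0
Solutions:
 h(z) = C1*exp(-sqrt(3)*z/3) + C2*exp(sqrt(3)*z/3)


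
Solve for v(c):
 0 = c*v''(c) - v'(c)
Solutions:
 v(c) = C1 + C2*c^2


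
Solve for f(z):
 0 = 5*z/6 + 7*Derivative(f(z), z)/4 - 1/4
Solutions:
 f(z) = C1 - 5*z^2/21 + z/7


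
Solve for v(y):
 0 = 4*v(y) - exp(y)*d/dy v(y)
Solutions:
 v(y) = C1*exp(-4*exp(-y))


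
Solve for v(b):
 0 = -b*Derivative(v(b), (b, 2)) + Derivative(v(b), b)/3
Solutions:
 v(b) = C1 + C2*b^(4/3)


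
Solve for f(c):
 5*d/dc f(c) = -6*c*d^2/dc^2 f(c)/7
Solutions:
 f(c) = C1 + C2/c^(29/6)


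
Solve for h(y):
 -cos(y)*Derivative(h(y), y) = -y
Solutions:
 h(y) = C1 + Integral(y/cos(y), y)


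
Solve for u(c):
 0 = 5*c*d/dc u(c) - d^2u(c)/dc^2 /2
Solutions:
 u(c) = C1 + C2*erfi(sqrt(5)*c)


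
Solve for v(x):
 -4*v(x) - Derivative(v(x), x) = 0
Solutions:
 v(x) = C1*exp(-4*x)


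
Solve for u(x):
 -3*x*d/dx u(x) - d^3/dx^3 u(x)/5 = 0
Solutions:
 u(x) = C1 + Integral(C2*airyai(-15^(1/3)*x) + C3*airybi(-15^(1/3)*x), x)


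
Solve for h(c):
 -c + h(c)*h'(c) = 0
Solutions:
 h(c) = -sqrt(C1 + c^2)
 h(c) = sqrt(C1 + c^2)


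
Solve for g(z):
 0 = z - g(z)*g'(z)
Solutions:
 g(z) = -sqrt(C1 + z^2)
 g(z) = sqrt(C1 + z^2)


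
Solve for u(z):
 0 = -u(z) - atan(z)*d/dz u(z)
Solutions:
 u(z) = C1*exp(-Integral(1/atan(z), z))


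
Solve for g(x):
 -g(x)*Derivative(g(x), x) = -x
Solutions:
 g(x) = -sqrt(C1 + x^2)
 g(x) = sqrt(C1 + x^2)


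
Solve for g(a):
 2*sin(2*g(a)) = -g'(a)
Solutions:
 g(a) = pi - acos((-C1 - exp(8*a))/(C1 - exp(8*a)))/2
 g(a) = acos((-C1 - exp(8*a))/(C1 - exp(8*a)))/2


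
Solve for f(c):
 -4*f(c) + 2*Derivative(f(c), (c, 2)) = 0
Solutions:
 f(c) = C1*exp(-sqrt(2)*c) + C2*exp(sqrt(2)*c)


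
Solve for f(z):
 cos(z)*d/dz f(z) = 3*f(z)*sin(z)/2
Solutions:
 f(z) = C1/cos(z)^(3/2)


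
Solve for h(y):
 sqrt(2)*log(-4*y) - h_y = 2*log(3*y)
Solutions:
 h(y) = C1 - y*(2 - sqrt(2))*log(y) + y*(-2*log(3) - sqrt(2) + 2*sqrt(2)*log(2) + 2 + sqrt(2)*I*pi)


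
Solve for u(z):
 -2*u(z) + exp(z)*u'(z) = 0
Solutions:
 u(z) = C1*exp(-2*exp(-z))


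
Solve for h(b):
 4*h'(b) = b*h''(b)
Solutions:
 h(b) = C1 + C2*b^5


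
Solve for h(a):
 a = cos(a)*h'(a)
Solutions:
 h(a) = C1 + Integral(a/cos(a), a)


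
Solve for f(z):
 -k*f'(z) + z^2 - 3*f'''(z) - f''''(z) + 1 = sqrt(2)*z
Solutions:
 f(z) = C1 + C2*exp(-z*((k/2 + sqrt((k + 2)^2 - 4)/2 + 1)^(1/3) + 1 + (k/2 + sqrt((k + 2)^2 - 4)/2 + 1)^(-1/3))) + C3*exp(z*((k/2 + sqrt((k + 2)^2 - 4)/2 + 1)^(1/3)/2 - sqrt(3)*I*(k/2 + sqrt((k + 2)^2 - 4)/2 + 1)^(1/3)/2 - 1 - 2/((-1 + sqrt(3)*I)*(k/2 + sqrt((k + 2)^2 - 4)/2 + 1)^(1/3)))) + C4*exp(z*((k/2 + sqrt((k + 2)^2 - 4)/2 + 1)^(1/3)/2 + sqrt(3)*I*(k/2 + sqrt((k + 2)^2 - 4)/2 + 1)^(1/3)/2 - 1 + 2/((1 + sqrt(3)*I)*(k/2 + sqrt((k + 2)^2 - 4)/2 + 1)^(1/3)))) + z^3/(3*k) - sqrt(2)*z^2/(2*k) + z/k - 6*z/k^2


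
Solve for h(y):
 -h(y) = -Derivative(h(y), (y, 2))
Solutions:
 h(y) = C1*exp(-y) + C2*exp(y)


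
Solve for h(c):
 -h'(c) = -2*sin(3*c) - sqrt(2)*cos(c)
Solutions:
 h(c) = C1 + sqrt(2)*sin(c) - 2*cos(3*c)/3


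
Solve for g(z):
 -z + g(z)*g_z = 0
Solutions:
 g(z) = -sqrt(C1 + z^2)
 g(z) = sqrt(C1 + z^2)


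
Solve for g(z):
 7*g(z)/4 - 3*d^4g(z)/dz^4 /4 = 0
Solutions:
 g(z) = C1*exp(-3^(3/4)*7^(1/4)*z/3) + C2*exp(3^(3/4)*7^(1/4)*z/3) + C3*sin(3^(3/4)*7^(1/4)*z/3) + C4*cos(3^(3/4)*7^(1/4)*z/3)


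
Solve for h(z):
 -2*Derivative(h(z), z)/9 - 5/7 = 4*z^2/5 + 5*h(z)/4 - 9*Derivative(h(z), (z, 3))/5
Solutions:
 h(z) = C1*exp(-15^(1/3)*z*(8*15^(1/3)/(sqrt(13278345) + 3645)^(1/3) + (sqrt(13278345) + 3645)^(1/3))/108)*sin(3^(1/6)*5^(1/3)*z*(-3^(2/3)*(sqrt(13278345) + 3645)^(1/3) + 24*5^(1/3)/(sqrt(13278345) + 3645)^(1/3))/108) + C2*exp(-15^(1/3)*z*(8*15^(1/3)/(sqrt(13278345) + 3645)^(1/3) + (sqrt(13278345) + 3645)^(1/3))/108)*cos(3^(1/6)*5^(1/3)*z*(-3^(2/3)*(sqrt(13278345) + 3645)^(1/3) + 24*5^(1/3)/(sqrt(13278345) + 3645)^(1/3))/108) + C3*exp(15^(1/3)*z*(8*15^(1/3)/(sqrt(13278345) + 3645)^(1/3) + (sqrt(13278345) + 3645)^(1/3))/54) - 16*z^2/25 + 256*z/1125 - 216836/354375


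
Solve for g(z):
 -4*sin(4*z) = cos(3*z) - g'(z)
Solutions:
 g(z) = C1 + sin(3*z)/3 - cos(4*z)


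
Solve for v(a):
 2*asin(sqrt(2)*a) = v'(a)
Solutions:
 v(a) = C1 + 2*a*asin(sqrt(2)*a) + sqrt(2)*sqrt(1 - 2*a^2)


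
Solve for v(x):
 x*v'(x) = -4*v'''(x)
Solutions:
 v(x) = C1 + Integral(C2*airyai(-2^(1/3)*x/2) + C3*airybi(-2^(1/3)*x/2), x)


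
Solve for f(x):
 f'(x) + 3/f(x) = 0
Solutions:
 f(x) = -sqrt(C1 - 6*x)
 f(x) = sqrt(C1 - 6*x)


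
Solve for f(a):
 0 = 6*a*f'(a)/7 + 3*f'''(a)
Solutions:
 f(a) = C1 + Integral(C2*airyai(-2^(1/3)*7^(2/3)*a/7) + C3*airybi(-2^(1/3)*7^(2/3)*a/7), a)


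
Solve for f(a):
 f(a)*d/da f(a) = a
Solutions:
 f(a) = -sqrt(C1 + a^2)
 f(a) = sqrt(C1 + a^2)


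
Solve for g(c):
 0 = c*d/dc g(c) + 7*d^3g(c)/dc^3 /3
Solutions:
 g(c) = C1 + Integral(C2*airyai(-3^(1/3)*7^(2/3)*c/7) + C3*airybi(-3^(1/3)*7^(2/3)*c/7), c)


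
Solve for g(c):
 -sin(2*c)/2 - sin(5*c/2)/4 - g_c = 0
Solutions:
 g(c) = C1 + cos(2*c)/4 + cos(5*c/2)/10


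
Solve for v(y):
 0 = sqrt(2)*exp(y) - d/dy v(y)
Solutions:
 v(y) = C1 + sqrt(2)*exp(y)


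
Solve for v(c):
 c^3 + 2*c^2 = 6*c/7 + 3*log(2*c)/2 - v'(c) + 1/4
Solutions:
 v(c) = C1 - c^4/4 - 2*c^3/3 + 3*c^2/7 + 3*c*log(c)/2 - 5*c/4 + 3*c*log(2)/2


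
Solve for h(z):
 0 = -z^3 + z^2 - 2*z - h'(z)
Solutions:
 h(z) = C1 - z^4/4 + z^3/3 - z^2


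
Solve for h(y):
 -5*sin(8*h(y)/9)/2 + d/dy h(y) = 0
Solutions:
 -5*y/2 + 9*log(cos(8*h(y)/9) - 1)/16 - 9*log(cos(8*h(y)/9) + 1)/16 = C1


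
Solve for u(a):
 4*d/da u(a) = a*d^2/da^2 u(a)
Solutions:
 u(a) = C1 + C2*a^5


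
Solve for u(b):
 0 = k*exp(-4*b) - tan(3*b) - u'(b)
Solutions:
 u(b) = C1 - k*exp(-4*b)/4 - log(tan(3*b)^2 + 1)/6


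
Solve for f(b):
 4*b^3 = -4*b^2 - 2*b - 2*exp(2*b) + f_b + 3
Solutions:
 f(b) = C1 + b^4 + 4*b^3/3 + b^2 - 3*b + exp(2*b)


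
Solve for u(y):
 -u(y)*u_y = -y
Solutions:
 u(y) = -sqrt(C1 + y^2)
 u(y) = sqrt(C1 + y^2)


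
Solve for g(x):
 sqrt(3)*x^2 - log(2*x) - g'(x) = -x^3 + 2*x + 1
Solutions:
 g(x) = C1 + x^4/4 + sqrt(3)*x^3/3 - x^2 - x*log(x) - x*log(2)


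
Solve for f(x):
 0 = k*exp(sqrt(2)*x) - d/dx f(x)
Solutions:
 f(x) = C1 + sqrt(2)*k*exp(sqrt(2)*x)/2


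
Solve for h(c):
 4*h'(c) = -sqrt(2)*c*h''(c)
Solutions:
 h(c) = C1 + C2*c^(1 - 2*sqrt(2))


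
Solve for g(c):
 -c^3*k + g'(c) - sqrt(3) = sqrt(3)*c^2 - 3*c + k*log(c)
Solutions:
 g(c) = C1 + c^4*k/4 + sqrt(3)*c^3/3 - 3*c^2/2 + c*k*log(c) - c*k + sqrt(3)*c


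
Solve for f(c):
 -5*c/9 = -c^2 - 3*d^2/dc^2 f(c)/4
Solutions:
 f(c) = C1 + C2*c - c^4/9 + 10*c^3/81


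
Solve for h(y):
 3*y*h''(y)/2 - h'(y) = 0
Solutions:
 h(y) = C1 + C2*y^(5/3)


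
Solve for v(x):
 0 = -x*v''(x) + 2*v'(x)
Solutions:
 v(x) = C1 + C2*x^3


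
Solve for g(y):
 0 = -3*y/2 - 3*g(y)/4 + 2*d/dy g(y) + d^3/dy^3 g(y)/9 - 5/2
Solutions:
 g(y) = C1*exp(3^(1/3)*y*(-(9 + 7*sqrt(33))^(1/3)/4 + 2*3^(1/3)/(9 + 7*sqrt(33))^(1/3)))*sin(3^(1/6)*y*(6/(9 + 7*sqrt(33))^(1/3) + 3^(2/3)*(9 + 7*sqrt(33))^(1/3)/4)) + C2*exp(3^(1/3)*y*(-(9 + 7*sqrt(33))^(1/3)/4 + 2*3^(1/3)/(9 + 7*sqrt(33))^(1/3)))*cos(3^(1/6)*y*(6/(9 + 7*sqrt(33))^(1/3) + 3^(2/3)*(9 + 7*sqrt(33))^(1/3)/4)) + C3*exp(3^(1/3)*y*(-4*3^(1/3)/(9 + 7*sqrt(33))^(1/3) + (9 + 7*sqrt(33))^(1/3)/2)) - 2*y - 26/3


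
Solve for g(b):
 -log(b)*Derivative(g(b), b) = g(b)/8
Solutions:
 g(b) = C1*exp(-li(b)/8)


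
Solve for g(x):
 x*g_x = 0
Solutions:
 g(x) = C1


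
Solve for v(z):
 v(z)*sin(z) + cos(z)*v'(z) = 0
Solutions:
 v(z) = C1*cos(z)


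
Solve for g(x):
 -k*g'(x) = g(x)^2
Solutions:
 g(x) = k/(C1*k + x)


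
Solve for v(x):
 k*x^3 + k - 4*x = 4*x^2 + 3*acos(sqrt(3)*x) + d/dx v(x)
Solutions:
 v(x) = C1 + k*x^4/4 + k*x - 4*x^3/3 - 2*x^2 - 3*x*acos(sqrt(3)*x) + sqrt(3)*sqrt(1 - 3*x^2)


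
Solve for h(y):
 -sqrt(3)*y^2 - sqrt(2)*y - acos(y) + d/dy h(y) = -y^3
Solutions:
 h(y) = C1 - y^4/4 + sqrt(3)*y^3/3 + sqrt(2)*y^2/2 + y*acos(y) - sqrt(1 - y^2)


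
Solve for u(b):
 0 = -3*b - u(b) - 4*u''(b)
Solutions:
 u(b) = C1*sin(b/2) + C2*cos(b/2) - 3*b


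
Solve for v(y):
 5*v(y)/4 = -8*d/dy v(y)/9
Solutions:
 v(y) = C1*exp(-45*y/32)


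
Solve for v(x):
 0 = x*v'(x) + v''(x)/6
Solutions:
 v(x) = C1 + C2*erf(sqrt(3)*x)


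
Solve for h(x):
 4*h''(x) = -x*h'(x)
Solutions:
 h(x) = C1 + C2*erf(sqrt(2)*x/4)


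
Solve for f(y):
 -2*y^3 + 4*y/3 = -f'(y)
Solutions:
 f(y) = C1 + y^4/2 - 2*y^2/3


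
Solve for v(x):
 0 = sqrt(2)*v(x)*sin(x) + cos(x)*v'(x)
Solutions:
 v(x) = C1*cos(x)^(sqrt(2))


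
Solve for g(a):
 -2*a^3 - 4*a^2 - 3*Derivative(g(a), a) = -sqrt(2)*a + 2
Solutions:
 g(a) = C1 - a^4/6 - 4*a^3/9 + sqrt(2)*a^2/6 - 2*a/3


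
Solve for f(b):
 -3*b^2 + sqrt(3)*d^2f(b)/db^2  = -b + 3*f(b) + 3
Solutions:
 f(b) = C1*exp(-3^(1/4)*b) + C2*exp(3^(1/4)*b) - b^2 + b/3 - 2*sqrt(3)/3 - 1


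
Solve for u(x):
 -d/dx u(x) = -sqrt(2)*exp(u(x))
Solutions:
 u(x) = log(-1/(C1 + sqrt(2)*x))


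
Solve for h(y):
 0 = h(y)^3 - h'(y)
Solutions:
 h(y) = -sqrt(2)*sqrt(-1/(C1 + y))/2
 h(y) = sqrt(2)*sqrt(-1/(C1 + y))/2


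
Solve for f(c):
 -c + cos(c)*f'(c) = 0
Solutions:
 f(c) = C1 + Integral(c/cos(c), c)


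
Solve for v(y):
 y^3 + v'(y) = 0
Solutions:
 v(y) = C1 - y^4/4


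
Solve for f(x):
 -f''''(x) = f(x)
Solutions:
 f(x) = (C1*sin(sqrt(2)*x/2) + C2*cos(sqrt(2)*x/2))*exp(-sqrt(2)*x/2) + (C3*sin(sqrt(2)*x/2) + C4*cos(sqrt(2)*x/2))*exp(sqrt(2)*x/2)


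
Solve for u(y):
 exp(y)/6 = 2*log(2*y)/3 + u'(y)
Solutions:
 u(y) = C1 - 2*y*log(y)/3 + 2*y*(1 - log(2))/3 + exp(y)/6


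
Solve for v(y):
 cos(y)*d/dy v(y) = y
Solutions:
 v(y) = C1 + Integral(y/cos(y), y)


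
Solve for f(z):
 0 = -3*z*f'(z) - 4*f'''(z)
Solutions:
 f(z) = C1 + Integral(C2*airyai(-6^(1/3)*z/2) + C3*airybi(-6^(1/3)*z/2), z)


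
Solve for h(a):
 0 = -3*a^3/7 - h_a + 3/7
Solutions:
 h(a) = C1 - 3*a^4/28 + 3*a/7


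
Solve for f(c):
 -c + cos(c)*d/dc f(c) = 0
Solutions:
 f(c) = C1 + Integral(c/cos(c), c)


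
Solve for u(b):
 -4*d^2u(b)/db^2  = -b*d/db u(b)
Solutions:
 u(b) = C1 + C2*erfi(sqrt(2)*b/4)


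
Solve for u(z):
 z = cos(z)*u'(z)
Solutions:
 u(z) = C1 + Integral(z/cos(z), z)


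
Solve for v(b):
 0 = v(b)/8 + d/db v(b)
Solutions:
 v(b) = C1*exp(-b/8)


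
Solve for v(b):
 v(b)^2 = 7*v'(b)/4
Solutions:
 v(b) = -7/(C1 + 4*b)


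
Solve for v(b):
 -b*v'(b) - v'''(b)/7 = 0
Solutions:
 v(b) = C1 + Integral(C2*airyai(-7^(1/3)*b) + C3*airybi(-7^(1/3)*b), b)


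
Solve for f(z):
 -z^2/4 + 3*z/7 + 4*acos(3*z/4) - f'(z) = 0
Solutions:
 f(z) = C1 - z^3/12 + 3*z^2/14 + 4*z*acos(3*z/4) - 4*sqrt(16 - 9*z^2)/3


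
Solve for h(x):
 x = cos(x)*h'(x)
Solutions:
 h(x) = C1 + Integral(x/cos(x), x)


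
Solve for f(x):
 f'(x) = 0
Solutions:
 f(x) = C1


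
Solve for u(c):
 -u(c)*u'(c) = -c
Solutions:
 u(c) = -sqrt(C1 + c^2)
 u(c) = sqrt(C1 + c^2)


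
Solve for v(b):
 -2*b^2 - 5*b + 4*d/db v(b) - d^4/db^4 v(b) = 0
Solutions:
 v(b) = C1 + C4*exp(2^(2/3)*b) + b^3/6 + 5*b^2/8 + (C2*sin(2^(2/3)*sqrt(3)*b/2) + C3*cos(2^(2/3)*sqrt(3)*b/2))*exp(-2^(2/3)*b/2)


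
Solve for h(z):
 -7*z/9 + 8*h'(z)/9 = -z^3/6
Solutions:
 h(z) = C1 - 3*z^4/64 + 7*z^2/16


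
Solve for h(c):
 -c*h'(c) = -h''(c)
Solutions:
 h(c) = C1 + C2*erfi(sqrt(2)*c/2)


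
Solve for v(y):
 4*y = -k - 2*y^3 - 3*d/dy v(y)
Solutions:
 v(y) = C1 - k*y/3 - y^4/6 - 2*y^2/3


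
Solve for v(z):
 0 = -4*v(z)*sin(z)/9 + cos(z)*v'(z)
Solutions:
 v(z) = C1/cos(z)^(4/9)


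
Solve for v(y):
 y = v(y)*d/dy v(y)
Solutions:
 v(y) = -sqrt(C1 + y^2)
 v(y) = sqrt(C1 + y^2)


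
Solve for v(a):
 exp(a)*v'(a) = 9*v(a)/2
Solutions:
 v(a) = C1*exp(-9*exp(-a)/2)


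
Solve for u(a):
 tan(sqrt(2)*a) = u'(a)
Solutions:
 u(a) = C1 - sqrt(2)*log(cos(sqrt(2)*a))/2


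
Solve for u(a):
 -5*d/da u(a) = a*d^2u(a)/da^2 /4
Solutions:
 u(a) = C1 + C2/a^19


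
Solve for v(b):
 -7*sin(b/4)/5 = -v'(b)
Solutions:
 v(b) = C1 - 28*cos(b/4)/5


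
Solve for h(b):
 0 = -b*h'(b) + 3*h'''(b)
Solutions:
 h(b) = C1 + Integral(C2*airyai(3^(2/3)*b/3) + C3*airybi(3^(2/3)*b/3), b)


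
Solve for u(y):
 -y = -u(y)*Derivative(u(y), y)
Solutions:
 u(y) = -sqrt(C1 + y^2)
 u(y) = sqrt(C1 + y^2)


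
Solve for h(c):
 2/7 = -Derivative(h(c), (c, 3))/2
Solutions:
 h(c) = C1 + C2*c + C3*c^2 - 2*c^3/21


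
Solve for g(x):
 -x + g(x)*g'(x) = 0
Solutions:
 g(x) = -sqrt(C1 + x^2)
 g(x) = sqrt(C1 + x^2)


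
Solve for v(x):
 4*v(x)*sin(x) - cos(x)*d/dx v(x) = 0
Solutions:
 v(x) = C1/cos(x)^4


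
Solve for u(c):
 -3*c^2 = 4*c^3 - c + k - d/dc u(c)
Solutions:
 u(c) = C1 + c^4 + c^3 - c^2/2 + c*k


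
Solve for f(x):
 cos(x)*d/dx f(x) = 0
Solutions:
 f(x) = C1


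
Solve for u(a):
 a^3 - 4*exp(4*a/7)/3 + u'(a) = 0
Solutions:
 u(a) = C1 - a^4/4 + 7*exp(4*a/7)/3


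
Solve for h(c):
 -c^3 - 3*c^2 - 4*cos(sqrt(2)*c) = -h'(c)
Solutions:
 h(c) = C1 + c^4/4 + c^3 + 2*sqrt(2)*sin(sqrt(2)*c)


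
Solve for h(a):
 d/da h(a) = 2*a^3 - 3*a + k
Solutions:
 h(a) = C1 + a^4/2 - 3*a^2/2 + a*k


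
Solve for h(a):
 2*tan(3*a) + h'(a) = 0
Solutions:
 h(a) = C1 + 2*log(cos(3*a))/3


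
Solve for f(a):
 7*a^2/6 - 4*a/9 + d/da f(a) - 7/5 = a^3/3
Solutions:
 f(a) = C1 + a^4/12 - 7*a^3/18 + 2*a^2/9 + 7*a/5


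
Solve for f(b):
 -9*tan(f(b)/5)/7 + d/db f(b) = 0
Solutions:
 f(b) = -5*asin(C1*exp(9*b/35)) + 5*pi
 f(b) = 5*asin(C1*exp(9*b/35))


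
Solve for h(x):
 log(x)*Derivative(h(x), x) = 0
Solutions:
 h(x) = C1


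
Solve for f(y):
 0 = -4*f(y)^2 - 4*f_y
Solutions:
 f(y) = 1/(C1 + y)


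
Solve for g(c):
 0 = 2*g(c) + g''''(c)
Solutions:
 g(c) = (C1*sin(2^(3/4)*c/2) + C2*cos(2^(3/4)*c/2))*exp(-2^(3/4)*c/2) + (C3*sin(2^(3/4)*c/2) + C4*cos(2^(3/4)*c/2))*exp(2^(3/4)*c/2)


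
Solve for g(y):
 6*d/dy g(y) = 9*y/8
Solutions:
 g(y) = C1 + 3*y^2/32


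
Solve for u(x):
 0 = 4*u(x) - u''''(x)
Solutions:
 u(x) = C1*exp(-sqrt(2)*x) + C2*exp(sqrt(2)*x) + C3*sin(sqrt(2)*x) + C4*cos(sqrt(2)*x)


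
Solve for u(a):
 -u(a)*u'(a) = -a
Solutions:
 u(a) = -sqrt(C1 + a^2)
 u(a) = sqrt(C1 + a^2)


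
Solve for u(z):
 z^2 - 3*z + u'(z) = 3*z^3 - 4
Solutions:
 u(z) = C1 + 3*z^4/4 - z^3/3 + 3*z^2/2 - 4*z


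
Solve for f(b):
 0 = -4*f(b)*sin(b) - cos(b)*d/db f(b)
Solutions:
 f(b) = C1*cos(b)^4


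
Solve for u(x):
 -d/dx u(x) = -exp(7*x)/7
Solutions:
 u(x) = C1 + exp(7*x)/49


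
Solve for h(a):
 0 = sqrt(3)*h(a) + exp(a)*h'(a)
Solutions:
 h(a) = C1*exp(sqrt(3)*exp(-a))


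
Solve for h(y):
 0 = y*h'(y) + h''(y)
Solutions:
 h(y) = C1 + C2*erf(sqrt(2)*y/2)


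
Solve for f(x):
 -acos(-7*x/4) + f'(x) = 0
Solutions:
 f(x) = C1 + x*acos(-7*x/4) + sqrt(16 - 49*x^2)/7


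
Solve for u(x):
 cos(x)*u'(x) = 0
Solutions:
 u(x) = C1


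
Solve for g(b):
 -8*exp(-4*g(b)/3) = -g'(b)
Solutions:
 g(b) = 3*log(-I*(C1 + 32*b/3)^(1/4))
 g(b) = 3*log(I*(C1 + 32*b/3)^(1/4))
 g(b) = 3*log(-(C1 + 32*b/3)^(1/4))
 g(b) = 3*log(C1 + 32*b/3)/4


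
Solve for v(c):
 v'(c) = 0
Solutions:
 v(c) = C1


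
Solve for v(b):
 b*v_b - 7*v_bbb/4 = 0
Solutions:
 v(b) = C1 + Integral(C2*airyai(14^(2/3)*b/7) + C3*airybi(14^(2/3)*b/7), b)


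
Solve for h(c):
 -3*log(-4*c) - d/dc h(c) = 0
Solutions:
 h(c) = C1 - 3*c*log(-c) + 3*c*(1 - 2*log(2))


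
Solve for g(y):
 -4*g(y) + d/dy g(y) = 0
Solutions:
 g(y) = C1*exp(4*y)


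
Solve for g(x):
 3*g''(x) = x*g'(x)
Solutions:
 g(x) = C1 + C2*erfi(sqrt(6)*x/6)


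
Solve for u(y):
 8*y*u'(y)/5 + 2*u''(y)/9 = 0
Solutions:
 u(y) = C1 + C2*erf(3*sqrt(10)*y/5)


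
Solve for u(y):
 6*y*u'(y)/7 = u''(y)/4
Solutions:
 u(y) = C1 + C2*erfi(2*sqrt(21)*y/7)


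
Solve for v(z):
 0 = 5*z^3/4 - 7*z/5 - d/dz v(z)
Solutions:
 v(z) = C1 + 5*z^4/16 - 7*z^2/10


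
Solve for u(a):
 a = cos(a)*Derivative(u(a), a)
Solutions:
 u(a) = C1 + Integral(a/cos(a), a)


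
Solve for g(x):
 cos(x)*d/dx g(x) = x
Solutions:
 g(x) = C1 + Integral(x/cos(x), x)


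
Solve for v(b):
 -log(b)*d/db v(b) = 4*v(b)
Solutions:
 v(b) = C1*exp(-4*li(b))


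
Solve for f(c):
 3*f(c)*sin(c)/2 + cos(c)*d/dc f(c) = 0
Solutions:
 f(c) = C1*cos(c)^(3/2)


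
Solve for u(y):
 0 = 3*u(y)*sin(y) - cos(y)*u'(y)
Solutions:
 u(y) = C1/cos(y)^3


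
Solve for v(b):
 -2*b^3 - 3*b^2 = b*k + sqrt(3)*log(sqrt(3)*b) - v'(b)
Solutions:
 v(b) = C1 + b^4/2 + b^3 + b^2*k/2 + sqrt(3)*b*log(b) - sqrt(3)*b + sqrt(3)*b*log(3)/2


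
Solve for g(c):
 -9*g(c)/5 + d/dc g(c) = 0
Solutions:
 g(c) = C1*exp(9*c/5)


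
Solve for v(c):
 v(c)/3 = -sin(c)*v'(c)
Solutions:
 v(c) = C1*(cos(c) + 1)^(1/6)/(cos(c) - 1)^(1/6)


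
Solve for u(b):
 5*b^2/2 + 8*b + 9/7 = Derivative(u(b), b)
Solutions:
 u(b) = C1 + 5*b^3/6 + 4*b^2 + 9*b/7


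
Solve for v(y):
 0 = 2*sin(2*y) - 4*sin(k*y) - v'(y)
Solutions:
 v(y) = C1 - cos(2*y) + 4*cos(k*y)/k


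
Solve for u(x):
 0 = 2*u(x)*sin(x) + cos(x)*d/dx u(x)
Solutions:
 u(x) = C1*cos(x)^2


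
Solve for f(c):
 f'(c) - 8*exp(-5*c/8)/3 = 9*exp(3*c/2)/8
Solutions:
 f(c) = C1 + 3*exp(3*c/2)/4 - 64*exp(-5*c/8)/15


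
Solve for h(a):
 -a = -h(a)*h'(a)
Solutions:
 h(a) = -sqrt(C1 + a^2)
 h(a) = sqrt(C1 + a^2)


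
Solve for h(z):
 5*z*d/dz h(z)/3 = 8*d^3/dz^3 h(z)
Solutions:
 h(z) = C1 + Integral(C2*airyai(3^(2/3)*5^(1/3)*z/6) + C3*airybi(3^(2/3)*5^(1/3)*z/6), z)


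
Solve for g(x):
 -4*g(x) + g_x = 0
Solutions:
 g(x) = C1*exp(4*x)


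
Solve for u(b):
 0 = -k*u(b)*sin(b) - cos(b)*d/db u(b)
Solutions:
 u(b) = C1*exp(k*log(cos(b)))


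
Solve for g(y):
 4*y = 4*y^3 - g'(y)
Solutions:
 g(y) = C1 + y^4 - 2*y^2


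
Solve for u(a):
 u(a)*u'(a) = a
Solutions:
 u(a) = -sqrt(C1 + a^2)
 u(a) = sqrt(C1 + a^2)


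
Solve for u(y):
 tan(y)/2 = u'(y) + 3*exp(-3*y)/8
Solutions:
 u(y) = C1 + log(tan(y)^2 + 1)/4 + exp(-3*y)/8


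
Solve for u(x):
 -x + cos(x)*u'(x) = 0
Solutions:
 u(x) = C1 + Integral(x/cos(x), x)


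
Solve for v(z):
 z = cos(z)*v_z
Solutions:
 v(z) = C1 + Integral(z/cos(z), z)


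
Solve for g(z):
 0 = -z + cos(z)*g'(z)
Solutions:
 g(z) = C1 + Integral(z/cos(z), z)


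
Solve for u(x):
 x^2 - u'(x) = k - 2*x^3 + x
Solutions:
 u(x) = C1 - k*x + x^4/2 + x^3/3 - x^2/2


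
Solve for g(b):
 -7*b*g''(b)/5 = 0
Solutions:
 g(b) = C1 + C2*b


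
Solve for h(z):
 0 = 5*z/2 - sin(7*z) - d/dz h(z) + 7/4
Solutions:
 h(z) = C1 + 5*z^2/4 + 7*z/4 + cos(7*z)/7


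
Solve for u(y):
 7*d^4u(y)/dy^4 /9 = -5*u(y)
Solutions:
 u(y) = (C1*sin(5^(1/4)*sqrt(6)*7^(3/4)*y/14) + C2*cos(5^(1/4)*sqrt(6)*7^(3/4)*y/14))*exp(-5^(1/4)*sqrt(6)*7^(3/4)*y/14) + (C3*sin(5^(1/4)*sqrt(6)*7^(3/4)*y/14) + C4*cos(5^(1/4)*sqrt(6)*7^(3/4)*y/14))*exp(5^(1/4)*sqrt(6)*7^(3/4)*y/14)


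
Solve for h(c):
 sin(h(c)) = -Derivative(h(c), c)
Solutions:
 h(c) = -acos((-C1 - exp(2*c))/(C1 - exp(2*c))) + 2*pi
 h(c) = acos((-C1 - exp(2*c))/(C1 - exp(2*c)))


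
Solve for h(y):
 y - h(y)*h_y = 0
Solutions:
 h(y) = -sqrt(C1 + y^2)
 h(y) = sqrt(C1 + y^2)


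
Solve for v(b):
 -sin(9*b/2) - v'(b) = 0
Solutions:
 v(b) = C1 + 2*cos(9*b/2)/9


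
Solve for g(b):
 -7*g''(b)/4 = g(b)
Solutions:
 g(b) = C1*sin(2*sqrt(7)*b/7) + C2*cos(2*sqrt(7)*b/7)


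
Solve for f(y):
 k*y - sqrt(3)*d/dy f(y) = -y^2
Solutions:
 f(y) = C1 + sqrt(3)*k*y^2/6 + sqrt(3)*y^3/9


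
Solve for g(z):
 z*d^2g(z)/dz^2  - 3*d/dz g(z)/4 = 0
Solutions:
 g(z) = C1 + C2*z^(7/4)


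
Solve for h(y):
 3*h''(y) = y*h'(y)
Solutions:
 h(y) = C1 + C2*erfi(sqrt(6)*y/6)


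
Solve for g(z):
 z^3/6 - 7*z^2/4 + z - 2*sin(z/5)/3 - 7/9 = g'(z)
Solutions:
 g(z) = C1 + z^4/24 - 7*z^3/12 + z^2/2 - 7*z/9 + 10*cos(z/5)/3
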